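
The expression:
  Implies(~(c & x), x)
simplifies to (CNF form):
x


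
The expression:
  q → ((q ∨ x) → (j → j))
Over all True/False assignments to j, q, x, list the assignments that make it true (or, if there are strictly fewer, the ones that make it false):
is always true.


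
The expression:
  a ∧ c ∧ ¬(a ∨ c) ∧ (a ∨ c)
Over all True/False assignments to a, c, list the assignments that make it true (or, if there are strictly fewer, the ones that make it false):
is never true.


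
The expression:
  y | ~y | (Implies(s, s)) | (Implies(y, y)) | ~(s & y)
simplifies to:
True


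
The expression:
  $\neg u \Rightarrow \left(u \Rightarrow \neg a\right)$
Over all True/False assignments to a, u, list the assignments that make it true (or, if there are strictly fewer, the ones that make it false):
is always true.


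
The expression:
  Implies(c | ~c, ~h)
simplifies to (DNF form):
~h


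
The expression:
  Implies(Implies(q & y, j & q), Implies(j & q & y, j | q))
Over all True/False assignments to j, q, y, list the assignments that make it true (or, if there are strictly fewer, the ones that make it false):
is always true.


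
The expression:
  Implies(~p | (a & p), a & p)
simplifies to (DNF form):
p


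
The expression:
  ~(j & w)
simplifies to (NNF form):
~j | ~w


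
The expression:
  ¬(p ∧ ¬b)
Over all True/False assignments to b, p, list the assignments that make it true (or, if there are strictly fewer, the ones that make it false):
is false only for:
  b=False, p=True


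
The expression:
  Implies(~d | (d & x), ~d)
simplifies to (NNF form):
~d | ~x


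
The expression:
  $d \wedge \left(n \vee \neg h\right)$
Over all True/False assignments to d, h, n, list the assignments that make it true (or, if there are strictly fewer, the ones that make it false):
is true only for:
  d=True, h=False, n=False;
  d=True, h=False, n=True;
  d=True, h=True, n=True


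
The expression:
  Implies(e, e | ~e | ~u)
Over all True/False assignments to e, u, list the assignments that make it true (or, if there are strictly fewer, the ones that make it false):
is always true.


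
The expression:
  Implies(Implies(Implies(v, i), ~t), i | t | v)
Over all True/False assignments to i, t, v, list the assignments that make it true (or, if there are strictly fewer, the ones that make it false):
is false only for:
  i=False, t=False, v=False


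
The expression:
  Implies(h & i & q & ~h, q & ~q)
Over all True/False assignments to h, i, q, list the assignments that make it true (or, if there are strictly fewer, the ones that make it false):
is always true.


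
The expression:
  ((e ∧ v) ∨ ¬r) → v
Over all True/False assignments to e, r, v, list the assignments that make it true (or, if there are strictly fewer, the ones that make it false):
is false only for:
  e=False, r=False, v=False;
  e=True, r=False, v=False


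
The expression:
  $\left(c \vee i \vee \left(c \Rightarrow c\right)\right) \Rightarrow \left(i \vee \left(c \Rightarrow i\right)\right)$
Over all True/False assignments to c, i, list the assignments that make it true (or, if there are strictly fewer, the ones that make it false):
is false only for:
  c=True, i=False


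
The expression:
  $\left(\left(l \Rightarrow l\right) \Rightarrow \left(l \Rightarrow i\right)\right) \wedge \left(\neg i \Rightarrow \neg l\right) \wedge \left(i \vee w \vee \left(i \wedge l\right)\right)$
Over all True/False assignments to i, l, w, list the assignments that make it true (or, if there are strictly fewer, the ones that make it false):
is false only for:
  i=False, l=False, w=False;
  i=False, l=True, w=False;
  i=False, l=True, w=True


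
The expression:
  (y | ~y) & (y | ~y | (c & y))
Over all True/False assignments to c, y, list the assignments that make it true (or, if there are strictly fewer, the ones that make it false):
is always true.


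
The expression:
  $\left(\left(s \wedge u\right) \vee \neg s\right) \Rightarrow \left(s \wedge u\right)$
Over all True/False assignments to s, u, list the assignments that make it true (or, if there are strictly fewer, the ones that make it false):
is true only for:
  s=True, u=False;
  s=True, u=True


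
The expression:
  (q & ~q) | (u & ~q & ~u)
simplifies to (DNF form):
False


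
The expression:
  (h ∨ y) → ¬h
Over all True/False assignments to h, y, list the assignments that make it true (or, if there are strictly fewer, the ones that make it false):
is true only for:
  h=False, y=False;
  h=False, y=True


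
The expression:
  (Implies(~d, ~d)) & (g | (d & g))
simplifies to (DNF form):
g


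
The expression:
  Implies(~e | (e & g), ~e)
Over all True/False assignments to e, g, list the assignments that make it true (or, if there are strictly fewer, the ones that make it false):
is false only for:
  e=True, g=True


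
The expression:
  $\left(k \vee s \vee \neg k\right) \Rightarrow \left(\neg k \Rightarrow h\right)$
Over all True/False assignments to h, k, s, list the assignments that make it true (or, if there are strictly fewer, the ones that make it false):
is false only for:
  h=False, k=False, s=False;
  h=False, k=False, s=True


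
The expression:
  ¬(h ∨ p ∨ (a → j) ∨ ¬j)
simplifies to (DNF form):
False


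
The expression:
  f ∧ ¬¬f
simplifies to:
f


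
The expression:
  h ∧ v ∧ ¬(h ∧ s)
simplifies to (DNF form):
h ∧ v ∧ ¬s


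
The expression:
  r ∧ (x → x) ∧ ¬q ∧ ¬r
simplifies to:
False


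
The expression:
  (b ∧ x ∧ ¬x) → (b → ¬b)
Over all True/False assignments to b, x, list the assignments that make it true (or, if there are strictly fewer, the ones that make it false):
is always true.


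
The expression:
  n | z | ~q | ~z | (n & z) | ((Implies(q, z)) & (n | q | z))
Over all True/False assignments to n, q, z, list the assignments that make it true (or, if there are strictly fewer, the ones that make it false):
is always true.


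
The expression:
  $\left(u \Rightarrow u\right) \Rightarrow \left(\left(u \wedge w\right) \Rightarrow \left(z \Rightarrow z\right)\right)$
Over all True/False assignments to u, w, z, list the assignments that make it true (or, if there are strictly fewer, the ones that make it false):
is always true.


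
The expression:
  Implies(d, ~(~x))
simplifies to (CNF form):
x | ~d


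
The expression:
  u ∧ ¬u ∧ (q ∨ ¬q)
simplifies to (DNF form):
False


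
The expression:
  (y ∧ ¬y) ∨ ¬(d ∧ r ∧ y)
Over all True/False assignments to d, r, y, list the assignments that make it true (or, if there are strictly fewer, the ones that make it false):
is false only for:
  d=True, r=True, y=True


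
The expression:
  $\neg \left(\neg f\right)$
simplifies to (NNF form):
$f$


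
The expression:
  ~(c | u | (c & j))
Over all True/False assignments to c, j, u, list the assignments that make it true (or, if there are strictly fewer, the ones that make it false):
is true only for:
  c=False, j=False, u=False;
  c=False, j=True, u=False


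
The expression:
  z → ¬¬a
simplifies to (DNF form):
a ∨ ¬z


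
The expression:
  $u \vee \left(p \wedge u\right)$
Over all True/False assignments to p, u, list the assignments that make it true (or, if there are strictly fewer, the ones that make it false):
is true only for:
  p=False, u=True;
  p=True, u=True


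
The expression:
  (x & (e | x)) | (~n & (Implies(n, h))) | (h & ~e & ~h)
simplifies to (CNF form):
x | ~n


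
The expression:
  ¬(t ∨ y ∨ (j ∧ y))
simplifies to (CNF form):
¬t ∧ ¬y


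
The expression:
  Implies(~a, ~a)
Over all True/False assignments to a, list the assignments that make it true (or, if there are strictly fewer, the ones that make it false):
is always true.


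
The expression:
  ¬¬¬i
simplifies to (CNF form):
¬i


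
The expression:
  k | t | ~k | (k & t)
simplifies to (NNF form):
True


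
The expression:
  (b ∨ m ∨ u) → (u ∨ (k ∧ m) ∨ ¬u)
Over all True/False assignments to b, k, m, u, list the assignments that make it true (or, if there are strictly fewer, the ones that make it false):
is always true.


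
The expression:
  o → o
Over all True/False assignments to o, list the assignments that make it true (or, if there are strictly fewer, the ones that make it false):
is always true.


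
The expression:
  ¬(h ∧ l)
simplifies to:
¬h ∨ ¬l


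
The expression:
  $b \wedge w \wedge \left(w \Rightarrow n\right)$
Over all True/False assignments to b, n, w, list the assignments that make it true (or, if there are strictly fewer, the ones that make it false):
is true only for:
  b=True, n=True, w=True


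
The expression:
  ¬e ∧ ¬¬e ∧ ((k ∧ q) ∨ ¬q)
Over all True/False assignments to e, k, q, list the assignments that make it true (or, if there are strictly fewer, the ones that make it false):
is never true.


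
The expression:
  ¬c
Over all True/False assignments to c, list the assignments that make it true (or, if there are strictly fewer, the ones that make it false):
is true only for:
  c=False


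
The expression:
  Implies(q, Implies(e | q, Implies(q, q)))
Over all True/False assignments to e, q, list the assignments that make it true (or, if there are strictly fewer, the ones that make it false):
is always true.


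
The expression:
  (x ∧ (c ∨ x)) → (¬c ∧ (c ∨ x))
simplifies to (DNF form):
¬c ∨ ¬x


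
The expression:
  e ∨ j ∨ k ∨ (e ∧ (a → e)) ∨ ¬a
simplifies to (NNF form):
e ∨ j ∨ k ∨ ¬a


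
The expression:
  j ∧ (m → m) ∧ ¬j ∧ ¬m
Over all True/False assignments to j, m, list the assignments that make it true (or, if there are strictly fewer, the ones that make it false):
is never true.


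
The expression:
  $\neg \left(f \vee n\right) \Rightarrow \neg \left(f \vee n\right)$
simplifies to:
$\text{True}$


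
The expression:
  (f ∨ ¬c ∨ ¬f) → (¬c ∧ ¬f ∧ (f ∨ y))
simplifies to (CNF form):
y ∧ ¬c ∧ ¬f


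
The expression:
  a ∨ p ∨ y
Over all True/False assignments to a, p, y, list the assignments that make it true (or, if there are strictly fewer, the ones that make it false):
is false only for:
  a=False, p=False, y=False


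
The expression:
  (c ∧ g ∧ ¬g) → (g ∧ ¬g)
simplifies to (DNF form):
True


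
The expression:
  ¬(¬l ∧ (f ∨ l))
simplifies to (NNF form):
l ∨ ¬f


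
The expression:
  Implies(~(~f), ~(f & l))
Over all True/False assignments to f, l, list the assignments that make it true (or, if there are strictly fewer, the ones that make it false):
is false only for:
  f=True, l=True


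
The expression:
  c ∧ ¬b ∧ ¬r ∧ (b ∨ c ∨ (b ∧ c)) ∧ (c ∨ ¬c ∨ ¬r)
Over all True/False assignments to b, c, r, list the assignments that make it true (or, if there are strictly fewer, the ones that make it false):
is true only for:
  b=False, c=True, r=False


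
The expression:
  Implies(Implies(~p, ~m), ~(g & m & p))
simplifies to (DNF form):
~g | ~m | ~p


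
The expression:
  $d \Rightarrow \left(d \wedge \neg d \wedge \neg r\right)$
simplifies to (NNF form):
$\neg d$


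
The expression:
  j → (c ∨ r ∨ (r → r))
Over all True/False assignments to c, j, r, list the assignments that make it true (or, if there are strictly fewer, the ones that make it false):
is always true.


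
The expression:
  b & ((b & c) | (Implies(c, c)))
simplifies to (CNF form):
b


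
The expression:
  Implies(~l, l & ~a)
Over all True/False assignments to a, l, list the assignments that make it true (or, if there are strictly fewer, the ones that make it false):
is true only for:
  a=False, l=True;
  a=True, l=True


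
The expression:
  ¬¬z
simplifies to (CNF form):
z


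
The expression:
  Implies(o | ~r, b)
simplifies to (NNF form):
b | (r & ~o)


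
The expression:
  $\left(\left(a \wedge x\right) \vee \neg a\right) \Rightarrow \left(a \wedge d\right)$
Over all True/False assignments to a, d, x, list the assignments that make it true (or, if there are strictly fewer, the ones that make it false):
is true only for:
  a=True, d=False, x=False;
  a=True, d=True, x=False;
  a=True, d=True, x=True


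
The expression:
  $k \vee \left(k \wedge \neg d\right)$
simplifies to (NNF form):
$k$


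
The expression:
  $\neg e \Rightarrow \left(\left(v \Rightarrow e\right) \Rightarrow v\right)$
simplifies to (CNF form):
$e \vee v$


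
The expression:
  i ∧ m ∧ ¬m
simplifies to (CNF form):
False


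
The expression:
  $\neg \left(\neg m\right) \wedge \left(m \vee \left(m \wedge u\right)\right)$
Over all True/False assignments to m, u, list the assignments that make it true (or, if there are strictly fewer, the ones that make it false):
is true only for:
  m=True, u=False;
  m=True, u=True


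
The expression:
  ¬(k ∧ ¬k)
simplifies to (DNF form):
True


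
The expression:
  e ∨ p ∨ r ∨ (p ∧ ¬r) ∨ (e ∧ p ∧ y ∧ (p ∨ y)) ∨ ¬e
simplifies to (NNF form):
True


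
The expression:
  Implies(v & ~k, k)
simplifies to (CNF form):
k | ~v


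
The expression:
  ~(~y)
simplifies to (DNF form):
y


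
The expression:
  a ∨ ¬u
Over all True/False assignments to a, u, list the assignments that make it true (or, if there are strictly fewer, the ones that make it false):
is false only for:
  a=False, u=True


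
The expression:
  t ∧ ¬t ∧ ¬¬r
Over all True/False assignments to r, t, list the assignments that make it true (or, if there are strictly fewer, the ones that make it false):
is never true.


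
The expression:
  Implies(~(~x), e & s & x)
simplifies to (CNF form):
(e | ~x) & (s | ~x)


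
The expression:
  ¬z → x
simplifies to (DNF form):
x ∨ z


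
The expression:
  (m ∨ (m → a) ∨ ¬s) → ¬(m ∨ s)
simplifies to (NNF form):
¬m ∧ ¬s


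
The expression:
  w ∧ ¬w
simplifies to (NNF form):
False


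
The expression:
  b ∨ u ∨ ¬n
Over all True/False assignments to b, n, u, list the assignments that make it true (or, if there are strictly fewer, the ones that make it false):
is false only for:
  b=False, n=True, u=False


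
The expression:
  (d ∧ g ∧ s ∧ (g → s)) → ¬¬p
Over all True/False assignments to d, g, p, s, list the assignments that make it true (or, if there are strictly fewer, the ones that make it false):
is false only for:
  d=True, g=True, p=False, s=True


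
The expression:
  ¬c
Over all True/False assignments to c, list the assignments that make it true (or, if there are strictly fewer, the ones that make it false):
is true only for:
  c=False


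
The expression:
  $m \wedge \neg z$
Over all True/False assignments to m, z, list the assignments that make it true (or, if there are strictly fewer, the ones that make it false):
is true only for:
  m=True, z=False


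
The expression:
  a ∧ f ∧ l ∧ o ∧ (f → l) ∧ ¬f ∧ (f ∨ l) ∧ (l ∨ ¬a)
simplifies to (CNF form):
False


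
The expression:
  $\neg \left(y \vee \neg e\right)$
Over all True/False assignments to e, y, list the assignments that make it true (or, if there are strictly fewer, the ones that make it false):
is true only for:
  e=True, y=False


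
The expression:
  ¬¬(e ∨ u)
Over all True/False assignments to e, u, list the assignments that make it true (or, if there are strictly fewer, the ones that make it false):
is false only for:
  e=False, u=False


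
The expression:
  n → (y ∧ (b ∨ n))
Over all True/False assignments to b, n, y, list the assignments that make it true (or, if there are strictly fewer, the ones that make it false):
is false only for:
  b=False, n=True, y=False;
  b=True, n=True, y=False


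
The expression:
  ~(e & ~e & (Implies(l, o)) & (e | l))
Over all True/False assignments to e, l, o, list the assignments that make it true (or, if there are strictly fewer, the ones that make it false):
is always true.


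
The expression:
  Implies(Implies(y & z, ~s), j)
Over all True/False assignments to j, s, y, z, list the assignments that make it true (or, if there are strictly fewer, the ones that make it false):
is false only for:
  j=False, s=False, y=False, z=False;
  j=False, s=False, y=False, z=True;
  j=False, s=False, y=True, z=False;
  j=False, s=False, y=True, z=True;
  j=False, s=True, y=False, z=False;
  j=False, s=True, y=False, z=True;
  j=False, s=True, y=True, z=False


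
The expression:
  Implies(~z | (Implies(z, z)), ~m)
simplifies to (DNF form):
~m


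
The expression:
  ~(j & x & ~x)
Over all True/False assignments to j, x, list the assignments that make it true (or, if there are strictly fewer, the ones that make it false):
is always true.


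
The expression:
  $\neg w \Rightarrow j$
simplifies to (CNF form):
$j \vee w$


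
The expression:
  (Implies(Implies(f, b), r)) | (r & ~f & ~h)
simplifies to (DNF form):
r | (f & ~b)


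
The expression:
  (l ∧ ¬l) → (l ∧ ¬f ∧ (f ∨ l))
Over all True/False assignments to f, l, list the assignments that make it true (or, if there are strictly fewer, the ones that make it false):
is always true.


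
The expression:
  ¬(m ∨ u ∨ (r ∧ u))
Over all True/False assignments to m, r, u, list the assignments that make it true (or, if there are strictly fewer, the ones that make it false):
is true only for:
  m=False, r=False, u=False;
  m=False, r=True, u=False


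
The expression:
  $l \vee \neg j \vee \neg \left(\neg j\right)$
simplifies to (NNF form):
$\text{True}$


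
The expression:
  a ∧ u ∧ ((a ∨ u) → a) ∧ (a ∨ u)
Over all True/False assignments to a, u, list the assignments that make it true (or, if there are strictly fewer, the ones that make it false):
is true only for:
  a=True, u=True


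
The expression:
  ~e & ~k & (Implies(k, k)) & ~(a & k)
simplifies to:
~e & ~k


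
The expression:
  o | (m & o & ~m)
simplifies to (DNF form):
o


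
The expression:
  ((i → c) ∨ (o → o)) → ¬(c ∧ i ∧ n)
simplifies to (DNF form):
¬c ∨ ¬i ∨ ¬n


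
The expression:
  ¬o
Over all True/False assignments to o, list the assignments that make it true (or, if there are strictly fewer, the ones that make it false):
is true only for:
  o=False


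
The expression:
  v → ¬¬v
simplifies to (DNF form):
True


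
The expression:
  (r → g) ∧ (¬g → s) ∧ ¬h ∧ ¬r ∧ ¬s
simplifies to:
g ∧ ¬h ∧ ¬r ∧ ¬s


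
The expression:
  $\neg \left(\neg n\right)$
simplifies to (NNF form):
$n$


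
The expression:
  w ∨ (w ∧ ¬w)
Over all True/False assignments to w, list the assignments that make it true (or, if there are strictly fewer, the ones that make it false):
is true only for:
  w=True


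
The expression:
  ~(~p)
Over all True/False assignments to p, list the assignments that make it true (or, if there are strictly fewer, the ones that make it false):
is true only for:
  p=True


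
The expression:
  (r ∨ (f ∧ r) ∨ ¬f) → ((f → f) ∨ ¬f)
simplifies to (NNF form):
True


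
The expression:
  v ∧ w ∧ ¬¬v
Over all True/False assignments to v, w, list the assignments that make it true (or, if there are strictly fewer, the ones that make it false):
is true only for:
  v=True, w=True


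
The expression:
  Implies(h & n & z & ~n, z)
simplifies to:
True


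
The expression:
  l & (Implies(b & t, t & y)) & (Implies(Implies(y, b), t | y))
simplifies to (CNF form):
l & (t | y) & (y | ~b)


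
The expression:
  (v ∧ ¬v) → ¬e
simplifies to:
True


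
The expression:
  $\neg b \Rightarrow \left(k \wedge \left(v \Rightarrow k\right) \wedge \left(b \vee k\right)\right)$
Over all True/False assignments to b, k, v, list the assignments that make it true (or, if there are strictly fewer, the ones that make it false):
is false only for:
  b=False, k=False, v=False;
  b=False, k=False, v=True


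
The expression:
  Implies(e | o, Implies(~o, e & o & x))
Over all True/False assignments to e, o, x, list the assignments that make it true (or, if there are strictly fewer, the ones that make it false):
is false only for:
  e=True, o=False, x=False;
  e=True, o=False, x=True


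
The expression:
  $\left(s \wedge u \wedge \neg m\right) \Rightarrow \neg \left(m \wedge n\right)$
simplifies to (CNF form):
$\text{True}$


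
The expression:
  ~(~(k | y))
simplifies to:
k | y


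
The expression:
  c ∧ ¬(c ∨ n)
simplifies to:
False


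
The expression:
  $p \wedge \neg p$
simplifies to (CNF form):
$\text{False}$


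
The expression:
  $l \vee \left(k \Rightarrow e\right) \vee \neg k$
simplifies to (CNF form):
$e \vee l \vee \neg k$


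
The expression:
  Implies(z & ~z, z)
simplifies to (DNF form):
True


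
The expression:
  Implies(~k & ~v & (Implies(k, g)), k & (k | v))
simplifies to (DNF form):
k | v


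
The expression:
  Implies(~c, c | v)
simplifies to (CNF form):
c | v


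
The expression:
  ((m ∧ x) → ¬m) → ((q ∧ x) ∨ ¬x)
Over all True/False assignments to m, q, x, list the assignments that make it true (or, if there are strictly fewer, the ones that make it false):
is false only for:
  m=False, q=False, x=True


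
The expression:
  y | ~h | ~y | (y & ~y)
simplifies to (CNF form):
True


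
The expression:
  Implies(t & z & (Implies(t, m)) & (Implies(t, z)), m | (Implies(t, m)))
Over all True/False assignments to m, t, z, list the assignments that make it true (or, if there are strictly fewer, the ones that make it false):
is always true.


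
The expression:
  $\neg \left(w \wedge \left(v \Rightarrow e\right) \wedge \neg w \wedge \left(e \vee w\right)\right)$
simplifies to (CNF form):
$\text{True}$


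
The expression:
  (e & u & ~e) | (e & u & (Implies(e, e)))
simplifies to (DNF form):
e & u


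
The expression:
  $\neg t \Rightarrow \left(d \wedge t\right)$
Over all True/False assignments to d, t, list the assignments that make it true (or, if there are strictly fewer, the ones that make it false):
is true only for:
  d=False, t=True;
  d=True, t=True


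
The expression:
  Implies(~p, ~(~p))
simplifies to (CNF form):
p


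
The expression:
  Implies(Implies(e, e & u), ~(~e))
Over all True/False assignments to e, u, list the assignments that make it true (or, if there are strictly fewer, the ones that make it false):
is true only for:
  e=True, u=False;
  e=True, u=True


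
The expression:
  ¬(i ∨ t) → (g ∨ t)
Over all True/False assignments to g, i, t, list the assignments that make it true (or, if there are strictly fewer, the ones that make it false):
is false only for:
  g=False, i=False, t=False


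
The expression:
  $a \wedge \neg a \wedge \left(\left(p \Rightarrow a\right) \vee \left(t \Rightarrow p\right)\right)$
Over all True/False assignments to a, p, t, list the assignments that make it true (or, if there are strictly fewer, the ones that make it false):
is never true.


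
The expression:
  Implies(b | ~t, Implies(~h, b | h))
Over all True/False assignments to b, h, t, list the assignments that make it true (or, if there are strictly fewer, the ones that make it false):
is false only for:
  b=False, h=False, t=False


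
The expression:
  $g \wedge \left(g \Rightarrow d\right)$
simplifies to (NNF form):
$d \wedge g$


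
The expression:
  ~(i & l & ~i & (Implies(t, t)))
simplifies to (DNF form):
True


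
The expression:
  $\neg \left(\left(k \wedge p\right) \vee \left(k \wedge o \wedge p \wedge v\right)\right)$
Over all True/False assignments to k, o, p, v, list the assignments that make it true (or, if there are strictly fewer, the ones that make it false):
is false only for:
  k=True, o=False, p=True, v=False;
  k=True, o=False, p=True, v=True;
  k=True, o=True, p=True, v=False;
  k=True, o=True, p=True, v=True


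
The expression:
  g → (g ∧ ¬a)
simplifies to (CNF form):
¬a ∨ ¬g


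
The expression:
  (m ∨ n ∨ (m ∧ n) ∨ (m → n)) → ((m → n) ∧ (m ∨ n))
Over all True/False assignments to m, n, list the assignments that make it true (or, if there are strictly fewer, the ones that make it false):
is true only for:
  m=False, n=True;
  m=True, n=True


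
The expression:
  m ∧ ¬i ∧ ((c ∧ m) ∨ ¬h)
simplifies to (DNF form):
(c ∧ m ∧ ¬i) ∨ (m ∧ ¬h ∧ ¬i)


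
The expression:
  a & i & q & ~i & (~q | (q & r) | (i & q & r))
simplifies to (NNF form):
False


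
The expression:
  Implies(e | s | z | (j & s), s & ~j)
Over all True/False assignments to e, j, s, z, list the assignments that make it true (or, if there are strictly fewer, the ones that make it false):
is true only for:
  e=False, j=False, s=False, z=False;
  e=False, j=False, s=True, z=False;
  e=False, j=False, s=True, z=True;
  e=False, j=True, s=False, z=False;
  e=True, j=False, s=True, z=False;
  e=True, j=False, s=True, z=True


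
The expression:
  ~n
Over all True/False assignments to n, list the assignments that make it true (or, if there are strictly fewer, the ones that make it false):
is true only for:
  n=False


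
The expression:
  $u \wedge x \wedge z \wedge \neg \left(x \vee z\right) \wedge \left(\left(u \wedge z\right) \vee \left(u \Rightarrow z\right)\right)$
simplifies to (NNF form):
$\text{False}$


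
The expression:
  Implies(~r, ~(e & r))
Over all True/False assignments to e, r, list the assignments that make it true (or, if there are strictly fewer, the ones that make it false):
is always true.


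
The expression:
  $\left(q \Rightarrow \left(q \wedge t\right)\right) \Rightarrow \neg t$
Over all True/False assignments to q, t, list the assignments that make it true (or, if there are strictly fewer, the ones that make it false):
is true only for:
  q=False, t=False;
  q=True, t=False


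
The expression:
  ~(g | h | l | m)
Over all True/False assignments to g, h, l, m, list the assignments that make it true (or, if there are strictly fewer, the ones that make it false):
is true only for:
  g=False, h=False, l=False, m=False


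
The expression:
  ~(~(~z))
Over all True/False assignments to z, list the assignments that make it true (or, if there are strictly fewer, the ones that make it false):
is true only for:
  z=False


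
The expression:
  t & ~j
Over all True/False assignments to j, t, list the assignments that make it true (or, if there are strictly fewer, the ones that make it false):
is true only for:
  j=False, t=True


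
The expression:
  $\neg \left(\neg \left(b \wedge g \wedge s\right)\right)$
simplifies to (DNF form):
$b \wedge g \wedge s$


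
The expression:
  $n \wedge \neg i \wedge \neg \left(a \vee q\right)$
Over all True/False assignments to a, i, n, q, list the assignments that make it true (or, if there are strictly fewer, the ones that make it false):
is true only for:
  a=False, i=False, n=True, q=False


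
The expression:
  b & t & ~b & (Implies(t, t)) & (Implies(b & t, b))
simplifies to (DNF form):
False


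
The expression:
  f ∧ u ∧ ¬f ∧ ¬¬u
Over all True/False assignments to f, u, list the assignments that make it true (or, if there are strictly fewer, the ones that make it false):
is never true.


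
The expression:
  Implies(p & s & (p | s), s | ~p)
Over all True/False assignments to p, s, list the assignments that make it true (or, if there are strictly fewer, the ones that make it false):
is always true.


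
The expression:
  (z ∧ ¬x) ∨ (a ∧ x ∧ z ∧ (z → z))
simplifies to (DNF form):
(a ∧ z) ∨ (z ∧ ¬x)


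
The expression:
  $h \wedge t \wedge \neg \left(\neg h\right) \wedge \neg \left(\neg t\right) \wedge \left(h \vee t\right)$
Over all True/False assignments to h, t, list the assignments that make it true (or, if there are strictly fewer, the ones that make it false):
is true only for:
  h=True, t=True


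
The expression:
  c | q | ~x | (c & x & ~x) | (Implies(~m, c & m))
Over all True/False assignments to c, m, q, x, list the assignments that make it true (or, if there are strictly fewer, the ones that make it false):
is false only for:
  c=False, m=False, q=False, x=True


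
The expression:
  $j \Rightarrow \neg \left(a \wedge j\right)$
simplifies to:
$\neg a \vee \neg j$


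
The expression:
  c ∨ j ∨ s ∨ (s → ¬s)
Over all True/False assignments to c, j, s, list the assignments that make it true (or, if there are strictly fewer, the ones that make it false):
is always true.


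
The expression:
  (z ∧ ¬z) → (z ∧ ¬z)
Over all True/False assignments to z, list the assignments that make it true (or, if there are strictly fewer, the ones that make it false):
is always true.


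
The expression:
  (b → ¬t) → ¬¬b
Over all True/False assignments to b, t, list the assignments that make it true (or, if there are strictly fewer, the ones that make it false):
is true only for:
  b=True, t=False;
  b=True, t=True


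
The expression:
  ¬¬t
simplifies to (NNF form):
t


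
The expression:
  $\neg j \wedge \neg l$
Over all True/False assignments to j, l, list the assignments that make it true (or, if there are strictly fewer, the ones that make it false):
is true only for:
  j=False, l=False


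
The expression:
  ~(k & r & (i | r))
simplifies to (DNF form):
~k | ~r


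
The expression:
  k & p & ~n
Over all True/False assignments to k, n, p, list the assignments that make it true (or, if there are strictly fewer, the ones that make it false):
is true only for:
  k=True, n=False, p=True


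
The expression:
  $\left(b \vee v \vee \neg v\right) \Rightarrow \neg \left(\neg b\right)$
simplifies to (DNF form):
$b$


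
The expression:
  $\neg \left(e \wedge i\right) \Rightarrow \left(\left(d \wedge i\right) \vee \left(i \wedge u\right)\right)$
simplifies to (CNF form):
$i \wedge \left(d \vee e \vee u\right)$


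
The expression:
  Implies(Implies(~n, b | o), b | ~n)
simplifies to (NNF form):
b | ~n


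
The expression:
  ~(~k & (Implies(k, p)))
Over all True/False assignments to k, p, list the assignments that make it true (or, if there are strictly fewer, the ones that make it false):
is true only for:
  k=True, p=False;
  k=True, p=True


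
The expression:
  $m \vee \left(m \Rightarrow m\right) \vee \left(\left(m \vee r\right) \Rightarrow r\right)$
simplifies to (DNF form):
$\text{True}$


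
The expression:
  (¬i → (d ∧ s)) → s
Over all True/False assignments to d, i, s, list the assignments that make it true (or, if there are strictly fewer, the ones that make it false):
is false only for:
  d=False, i=True, s=False;
  d=True, i=True, s=False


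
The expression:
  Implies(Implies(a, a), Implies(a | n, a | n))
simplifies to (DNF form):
True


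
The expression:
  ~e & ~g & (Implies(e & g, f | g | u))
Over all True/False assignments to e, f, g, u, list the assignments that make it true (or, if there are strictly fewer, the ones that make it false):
is true only for:
  e=False, f=False, g=False, u=False;
  e=False, f=False, g=False, u=True;
  e=False, f=True, g=False, u=False;
  e=False, f=True, g=False, u=True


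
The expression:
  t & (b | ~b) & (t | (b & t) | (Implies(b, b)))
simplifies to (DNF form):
t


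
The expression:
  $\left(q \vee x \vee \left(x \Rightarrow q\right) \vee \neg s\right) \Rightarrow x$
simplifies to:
$x$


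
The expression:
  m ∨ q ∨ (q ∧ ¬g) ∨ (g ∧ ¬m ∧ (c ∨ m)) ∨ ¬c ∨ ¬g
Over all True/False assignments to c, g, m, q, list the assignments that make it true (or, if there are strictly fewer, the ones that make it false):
is always true.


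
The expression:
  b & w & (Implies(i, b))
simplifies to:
b & w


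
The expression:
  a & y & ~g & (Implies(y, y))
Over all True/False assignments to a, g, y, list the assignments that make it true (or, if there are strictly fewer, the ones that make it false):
is true only for:
  a=True, g=False, y=True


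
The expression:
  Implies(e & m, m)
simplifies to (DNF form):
True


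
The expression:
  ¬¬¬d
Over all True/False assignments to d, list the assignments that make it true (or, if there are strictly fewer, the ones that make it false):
is true only for:
  d=False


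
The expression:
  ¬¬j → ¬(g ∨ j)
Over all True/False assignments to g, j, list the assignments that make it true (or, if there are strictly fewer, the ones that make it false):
is true only for:
  g=False, j=False;
  g=True, j=False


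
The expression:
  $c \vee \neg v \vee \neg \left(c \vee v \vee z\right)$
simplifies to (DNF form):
$c \vee \neg v$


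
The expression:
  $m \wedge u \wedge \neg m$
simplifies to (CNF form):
$\text{False}$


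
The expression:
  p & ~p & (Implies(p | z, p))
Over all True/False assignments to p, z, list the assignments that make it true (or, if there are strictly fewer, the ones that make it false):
is never true.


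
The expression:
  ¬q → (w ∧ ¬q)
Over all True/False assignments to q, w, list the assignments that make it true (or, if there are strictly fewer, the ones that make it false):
is false only for:
  q=False, w=False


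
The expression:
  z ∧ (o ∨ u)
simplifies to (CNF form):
z ∧ (o ∨ u)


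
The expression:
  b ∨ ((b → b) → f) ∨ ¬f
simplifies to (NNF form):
True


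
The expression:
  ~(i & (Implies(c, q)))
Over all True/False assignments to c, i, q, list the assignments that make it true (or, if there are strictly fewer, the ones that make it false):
is false only for:
  c=False, i=True, q=False;
  c=False, i=True, q=True;
  c=True, i=True, q=True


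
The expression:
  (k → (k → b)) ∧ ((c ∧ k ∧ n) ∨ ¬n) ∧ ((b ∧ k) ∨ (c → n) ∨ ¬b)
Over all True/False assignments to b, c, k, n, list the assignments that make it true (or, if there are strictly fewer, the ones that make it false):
is true only for:
  b=False, c=False, k=False, n=False;
  b=False, c=True, k=False, n=False;
  b=True, c=False, k=False, n=False;
  b=True, c=False, k=True, n=False;
  b=True, c=True, k=True, n=False;
  b=True, c=True, k=True, n=True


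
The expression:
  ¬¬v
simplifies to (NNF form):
v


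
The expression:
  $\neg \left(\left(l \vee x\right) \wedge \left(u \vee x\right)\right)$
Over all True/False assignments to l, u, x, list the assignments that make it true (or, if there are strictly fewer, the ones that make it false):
is true only for:
  l=False, u=False, x=False;
  l=False, u=True, x=False;
  l=True, u=False, x=False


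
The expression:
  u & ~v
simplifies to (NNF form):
u & ~v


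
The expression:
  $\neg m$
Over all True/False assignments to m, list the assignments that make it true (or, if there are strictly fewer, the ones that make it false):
is true only for:
  m=False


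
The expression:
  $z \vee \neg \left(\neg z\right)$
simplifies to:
$z$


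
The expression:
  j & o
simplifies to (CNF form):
j & o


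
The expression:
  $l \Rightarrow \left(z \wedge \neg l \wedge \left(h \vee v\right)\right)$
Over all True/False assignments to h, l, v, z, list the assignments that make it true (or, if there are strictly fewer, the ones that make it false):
is true only for:
  h=False, l=False, v=False, z=False;
  h=False, l=False, v=False, z=True;
  h=False, l=False, v=True, z=False;
  h=False, l=False, v=True, z=True;
  h=True, l=False, v=False, z=False;
  h=True, l=False, v=False, z=True;
  h=True, l=False, v=True, z=False;
  h=True, l=False, v=True, z=True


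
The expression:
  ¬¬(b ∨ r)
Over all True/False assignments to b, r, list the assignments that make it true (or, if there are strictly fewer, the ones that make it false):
is false only for:
  b=False, r=False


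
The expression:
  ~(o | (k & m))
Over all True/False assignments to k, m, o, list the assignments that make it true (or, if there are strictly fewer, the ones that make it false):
is true only for:
  k=False, m=False, o=False;
  k=False, m=True, o=False;
  k=True, m=False, o=False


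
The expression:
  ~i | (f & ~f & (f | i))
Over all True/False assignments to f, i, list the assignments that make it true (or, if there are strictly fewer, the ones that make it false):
is true only for:
  f=False, i=False;
  f=True, i=False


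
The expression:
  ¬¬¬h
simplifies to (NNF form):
¬h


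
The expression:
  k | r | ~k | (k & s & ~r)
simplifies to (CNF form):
True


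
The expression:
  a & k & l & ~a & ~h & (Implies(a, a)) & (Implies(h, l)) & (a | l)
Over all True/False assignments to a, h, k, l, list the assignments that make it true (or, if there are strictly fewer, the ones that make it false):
is never true.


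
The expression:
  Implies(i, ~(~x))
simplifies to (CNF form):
x | ~i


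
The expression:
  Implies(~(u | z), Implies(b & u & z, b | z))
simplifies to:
True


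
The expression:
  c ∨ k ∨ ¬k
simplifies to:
True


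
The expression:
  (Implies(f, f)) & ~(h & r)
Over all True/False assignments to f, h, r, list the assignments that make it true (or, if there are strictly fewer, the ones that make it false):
is false only for:
  f=False, h=True, r=True;
  f=True, h=True, r=True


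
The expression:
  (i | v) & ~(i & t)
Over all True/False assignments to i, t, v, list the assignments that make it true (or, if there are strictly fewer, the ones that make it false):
is true only for:
  i=False, t=False, v=True;
  i=False, t=True, v=True;
  i=True, t=False, v=False;
  i=True, t=False, v=True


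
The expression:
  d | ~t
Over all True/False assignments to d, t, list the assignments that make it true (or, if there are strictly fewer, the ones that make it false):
is false only for:
  d=False, t=True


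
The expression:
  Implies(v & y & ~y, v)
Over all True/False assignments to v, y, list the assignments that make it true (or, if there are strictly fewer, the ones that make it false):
is always true.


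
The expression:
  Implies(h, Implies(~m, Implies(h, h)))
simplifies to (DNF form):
True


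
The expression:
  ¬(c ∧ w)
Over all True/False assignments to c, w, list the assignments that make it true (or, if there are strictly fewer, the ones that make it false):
is false only for:
  c=True, w=True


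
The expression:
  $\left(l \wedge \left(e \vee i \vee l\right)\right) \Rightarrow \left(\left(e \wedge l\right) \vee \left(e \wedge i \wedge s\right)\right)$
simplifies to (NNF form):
$e \vee \neg l$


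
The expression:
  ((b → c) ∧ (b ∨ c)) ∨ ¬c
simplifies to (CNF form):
True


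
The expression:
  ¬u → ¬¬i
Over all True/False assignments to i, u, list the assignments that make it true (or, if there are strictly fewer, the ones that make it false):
is false only for:
  i=False, u=False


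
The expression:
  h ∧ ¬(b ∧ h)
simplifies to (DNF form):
h ∧ ¬b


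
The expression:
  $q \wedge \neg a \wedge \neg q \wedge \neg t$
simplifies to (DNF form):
$\text{False}$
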